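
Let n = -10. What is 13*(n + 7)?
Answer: -39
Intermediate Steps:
13*(n + 7) = 13*(-10 + 7) = 13*(-3) = -39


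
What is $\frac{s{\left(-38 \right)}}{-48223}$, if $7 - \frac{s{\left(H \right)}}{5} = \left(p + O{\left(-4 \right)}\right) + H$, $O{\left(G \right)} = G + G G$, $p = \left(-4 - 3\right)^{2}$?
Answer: $\frac{80}{48223} \approx 0.001659$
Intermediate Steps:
$p = 49$ ($p = \left(-7\right)^{2} = 49$)
$O{\left(G \right)} = G + G^{2}$
$s{\left(H \right)} = -270 - 5 H$ ($s{\left(H \right)} = 35 - 5 \left(\left(49 - 4 \left(1 - 4\right)\right) + H\right) = 35 - 5 \left(\left(49 - -12\right) + H\right) = 35 - 5 \left(\left(49 + 12\right) + H\right) = 35 - 5 \left(61 + H\right) = 35 - \left(305 + 5 H\right) = -270 - 5 H$)
$\frac{s{\left(-38 \right)}}{-48223} = \frac{-270 - -190}{-48223} = \left(-270 + 190\right) \left(- \frac{1}{48223}\right) = \left(-80\right) \left(- \frac{1}{48223}\right) = \frac{80}{48223}$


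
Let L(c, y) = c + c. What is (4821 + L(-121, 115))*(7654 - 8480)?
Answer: -3782254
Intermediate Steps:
L(c, y) = 2*c
(4821 + L(-121, 115))*(7654 - 8480) = (4821 + 2*(-121))*(7654 - 8480) = (4821 - 242)*(-826) = 4579*(-826) = -3782254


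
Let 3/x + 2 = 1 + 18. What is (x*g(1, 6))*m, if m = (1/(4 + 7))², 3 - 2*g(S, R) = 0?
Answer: 9/4114 ≈ 0.0021877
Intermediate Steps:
g(S, R) = 3/2 (g(S, R) = 3/2 - ½*0 = 3/2 + 0 = 3/2)
m = 1/121 (m = (1/11)² = 1/121 ≈ 0.0082645)
x = 3/17 (x = 3/(-2 + (1 + 18)) = 3/(-2 + 19) = 3/17 ≈ 0.17647)
(x*g(1, 6))*m = ((3/17)*(3/2))*(1/121) = (9/34)*(1/121) = 9/4114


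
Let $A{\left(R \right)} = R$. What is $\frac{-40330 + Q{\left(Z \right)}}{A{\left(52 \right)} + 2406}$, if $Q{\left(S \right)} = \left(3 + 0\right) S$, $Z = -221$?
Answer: $- \frac{40993}{2458} \approx -16.677$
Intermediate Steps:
$Q{\left(S \right)} = 3 S$
$\frac{-40330 + Q{\left(Z \right)}}{A{\left(52 \right)} + 2406} = \frac{-40330 + 3 \left(-221\right)}{52 + 2406} = \frac{-40330 - 663}{2458} = \left(-40993\right) \frac{1}{2458} = - \frac{40993}{2458}$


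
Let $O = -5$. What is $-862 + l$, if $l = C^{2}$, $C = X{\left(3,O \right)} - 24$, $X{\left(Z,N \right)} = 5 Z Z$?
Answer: $-421$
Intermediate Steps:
$X{\left(Z,N \right)} = 5 Z^{2}$
$C = 21$ ($C = 5 \cdot 3^{2} - 24 = 5 \cdot 9 - 24 = 45 - 24 = 21$)
$l = 441$ ($l = 21^{2} = 441$)
$-862 + l = -862 + 441 = -421$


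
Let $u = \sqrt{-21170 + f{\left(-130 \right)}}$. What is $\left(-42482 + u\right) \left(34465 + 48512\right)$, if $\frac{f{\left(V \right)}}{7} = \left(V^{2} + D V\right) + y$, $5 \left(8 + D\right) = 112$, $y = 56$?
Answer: $-3525028914 + 82977 \sqrt{84418} \approx -3.5009 \cdot 10^{9}$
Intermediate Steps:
$D = \frac{72}{5}$ ($D = -8 + \frac{1}{5} \cdot 112 = -8 + \frac{112}{5} = \frac{72}{5} \approx 14.4$)
$f{\left(V \right)} = 392 + 7 V^{2} + \frac{504 V}{5}$ ($f{\left(V \right)} = 7 \left(\left(V^{2} + \frac{72 V}{5}\right) + 56\right) = 7 \left(56 + V^{2} + \frac{72 V}{5}\right) = 392 + 7 V^{2} + \frac{504 V}{5}$)
$u = \sqrt{84418}$ ($u = \sqrt{-21170 + \left(392 + 7 \left(-130\right)^{2} + \frac{504}{5} \left(-130\right)\right)} = \sqrt{-21170 + \left(392 + 7 \cdot 16900 - 13104\right)} = \sqrt{-21170 + \left(392 + 118300 - 13104\right)} = \sqrt{-21170 + 105588} = \sqrt{84418} \approx 290.55$)
$\left(-42482 + u\right) \left(34465 + 48512\right) = \left(-42482 + \sqrt{84418}\right) \left(34465 + 48512\right) = \left(-42482 + \sqrt{84418}\right) 82977 = -3525028914 + 82977 \sqrt{84418}$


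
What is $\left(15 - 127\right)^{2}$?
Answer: $12544$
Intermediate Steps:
$\left(15 - 127\right)^{2} = \left(-112\right)^{2} = 12544$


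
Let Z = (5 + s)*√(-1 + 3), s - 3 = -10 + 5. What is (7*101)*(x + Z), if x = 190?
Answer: 134330 + 2121*√2 ≈ 1.3733e+5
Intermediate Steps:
s = -2 (s = 3 + (-10 + 5) = 3 - 5 = -2)
Z = 3*√2 (Z = (5 - 2)*√(-1 + 3) = 3*√2 ≈ 4.2426)
(7*101)*(x + Z) = (7*101)*(190 + 3*√2) = 707*(190 + 3*√2) = 134330 + 2121*√2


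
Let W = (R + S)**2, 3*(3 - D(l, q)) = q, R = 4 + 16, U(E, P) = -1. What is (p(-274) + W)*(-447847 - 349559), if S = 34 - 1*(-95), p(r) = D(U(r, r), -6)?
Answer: -17707197636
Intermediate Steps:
R = 20
D(l, q) = 3 - q/3
p(r) = 5 (p(r) = 3 - 1/3*(-6) = 3 + 2 = 5)
S = 129 (S = 34 + 95 = 129)
W = 22201 (W = (20 + 129)**2 = 149**2 = 22201)
(p(-274) + W)*(-447847 - 349559) = (5 + 22201)*(-447847 - 349559) = 22206*(-797406) = -17707197636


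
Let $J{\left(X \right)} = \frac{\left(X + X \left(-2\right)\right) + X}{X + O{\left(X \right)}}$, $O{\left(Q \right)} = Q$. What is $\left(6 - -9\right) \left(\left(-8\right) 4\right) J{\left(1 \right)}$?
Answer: $0$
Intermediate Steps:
$J{\left(X \right)} = 0$ ($J{\left(X \right)} = \frac{\left(X + X \left(-2\right)\right) + X}{X + X} = \frac{\left(X - 2 X\right) + X}{2 X} = \left(- X + X\right) \frac{1}{2 X} = 0 \frac{1}{2 X} = 0$)
$\left(6 - -9\right) \left(\left(-8\right) 4\right) J{\left(1 \right)} = \left(6 - -9\right) \left(\left(-8\right) 4\right) 0 = \left(6 + 9\right) \left(-32\right) 0 = 15 \left(-32\right) 0 = \left(-480\right) 0 = 0$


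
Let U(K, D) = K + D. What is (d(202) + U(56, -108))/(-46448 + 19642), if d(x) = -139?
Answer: 191/26806 ≈ 0.0071253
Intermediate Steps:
U(K, D) = D + K
(d(202) + U(56, -108))/(-46448 + 19642) = (-139 + (-108 + 56))/(-46448 + 19642) = (-139 - 52)/(-26806) = -191*(-1/26806) = 191/26806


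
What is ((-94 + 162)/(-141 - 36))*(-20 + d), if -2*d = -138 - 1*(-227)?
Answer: 1462/59 ≈ 24.780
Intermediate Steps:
d = -89/2 (d = -(-138 - 1*(-227))/2 = -(-138 + 227)/2 = -1/2*89 = -89/2 ≈ -44.500)
((-94 + 162)/(-141 - 36))*(-20 + d) = ((-94 + 162)/(-141 - 36))*(-20 - 89/2) = (68/(-177))*(-129/2) = (68*(-1/177))*(-129/2) = -68/177*(-129/2) = 1462/59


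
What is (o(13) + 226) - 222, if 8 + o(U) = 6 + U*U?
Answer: 171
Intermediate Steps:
o(U) = -2 + U**2 (o(U) = -8 + (6 + U*U) = -8 + (6 + U**2) = -2 + U**2)
(o(13) + 226) - 222 = ((-2 + 13**2) + 226) - 222 = ((-2 + 169) + 226) - 222 = (167 + 226) - 222 = 393 - 222 = 171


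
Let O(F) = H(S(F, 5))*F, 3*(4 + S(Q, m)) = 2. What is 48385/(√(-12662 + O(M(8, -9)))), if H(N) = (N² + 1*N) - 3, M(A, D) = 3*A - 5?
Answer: -145155*I*√2309/16163 ≈ -431.54*I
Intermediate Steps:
M(A, D) = -5 + 3*A
S(Q, m) = -10/3 (S(Q, m) = -4 + (⅓)*2 = -4 + ⅔ = -10/3)
H(N) = -3 + N + N² (H(N) = (N² + N) - 3 = (N + N²) - 3 = -3 + N + N²)
O(F) = 43*F/9 (O(F) = (-3 - 10/3 + (-10/3)²)*F = (-3 - 10/3 + 100/9)*F = 43*F/9)
48385/(√(-12662 + O(M(8, -9)))) = 48385/(√(-12662 + 43*(-5 + 3*8)/9)) = 48385/(√(-12662 + 43*(-5 + 24)/9)) = 48385/(√(-12662 + (43/9)*19)) = 48385/(√(-12662 + 817/9)) = 48385/(√(-113141/9)) = 48385/((7*I*√2309/3)) = 48385*(-3*I*√2309/16163) = -145155*I*√2309/16163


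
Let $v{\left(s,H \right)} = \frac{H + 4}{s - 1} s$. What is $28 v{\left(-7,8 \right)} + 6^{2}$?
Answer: $330$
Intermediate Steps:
$v{\left(s,H \right)} = \frac{s \left(4 + H\right)}{-1 + s}$ ($v{\left(s,H \right)} = \frac{4 + H}{-1 + s} s = \frac{s \left(4 + H\right)}{-1 + s}$)
$28 v{\left(-7,8 \right)} + 6^{2} = 28 \left(- \frac{7 \left(4 + 8\right)}{-1 - 7}\right) + 6^{2} = 28 \left(\left(-7\right) \frac{1}{-8} \cdot 12\right) + 36 = 28 \left(\left(-7\right) \left(- \frac{1}{8}\right) 12\right) + 36 = 28 \cdot \frac{21}{2} + 36 = 294 + 36 = 330$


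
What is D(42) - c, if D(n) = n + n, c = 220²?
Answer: -48316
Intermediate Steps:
c = 48400
D(n) = 2*n
D(42) - c = 2*42 - 1*48400 = 84 - 48400 = -48316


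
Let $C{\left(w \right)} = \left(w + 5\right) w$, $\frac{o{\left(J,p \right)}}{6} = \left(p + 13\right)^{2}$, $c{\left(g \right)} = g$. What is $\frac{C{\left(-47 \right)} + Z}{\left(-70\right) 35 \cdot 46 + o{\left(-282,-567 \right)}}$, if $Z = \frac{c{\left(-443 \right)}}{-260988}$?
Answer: $\frac{515190755}{451195010448} \approx 0.0011418$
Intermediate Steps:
$o{\left(J,p \right)} = 6 \left(13 + p\right)^{2}$ ($o{\left(J,p \right)} = 6 \left(p + 13\right)^{2} = 6 \left(13 + p\right)^{2}$)
$Z = \frac{443}{260988}$ ($Z = - \frac{443}{-260988} = \left(-443\right) \left(- \frac{1}{260988}\right) = \frac{443}{260988} \approx 0.0016974$)
$C{\left(w \right)} = w \left(5 + w\right)$ ($C{\left(w \right)} = \left(5 + w\right) w = w \left(5 + w\right)$)
$\frac{C{\left(-47 \right)} + Z}{\left(-70\right) 35 \cdot 46 + o{\left(-282,-567 \right)}} = \frac{- 47 \left(5 - 47\right) + \frac{443}{260988}}{\left(-70\right) 35 \cdot 46 + 6 \left(13 - 567\right)^{2}} = \frac{\left(-47\right) \left(-42\right) + \frac{443}{260988}}{\left(-2450\right) 46 + 6 \left(-554\right)^{2}} = \frac{1974 + \frac{443}{260988}}{-112700 + 6 \cdot 306916} = \frac{515190755}{260988 \left(-112700 + 1841496\right)} = \frac{515190755}{260988 \cdot 1728796} = \frac{515190755}{260988} \cdot \frac{1}{1728796} = \frac{515190755}{451195010448}$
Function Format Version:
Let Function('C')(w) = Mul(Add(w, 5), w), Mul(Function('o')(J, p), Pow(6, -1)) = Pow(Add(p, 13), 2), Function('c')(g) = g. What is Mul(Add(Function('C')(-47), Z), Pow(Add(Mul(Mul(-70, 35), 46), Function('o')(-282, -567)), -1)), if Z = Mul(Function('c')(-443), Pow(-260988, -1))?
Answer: Rational(515190755, 451195010448) ≈ 0.0011418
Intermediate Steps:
Function('o')(J, p) = Mul(6, Pow(Add(13, p), 2)) (Function('o')(J, p) = Mul(6, Pow(Add(p, 13), 2)) = Mul(6, Pow(Add(13, p), 2)))
Z = Rational(443, 260988) (Z = Mul(-443, Pow(-260988, -1)) = Mul(-443, Rational(-1, 260988)) = Rational(443, 260988) ≈ 0.0016974)
Function('C')(w) = Mul(w, Add(5, w)) (Function('C')(w) = Mul(Add(5, w), w) = Mul(w, Add(5, w)))
Mul(Add(Function('C')(-47), Z), Pow(Add(Mul(Mul(-70, 35), 46), Function('o')(-282, -567)), -1)) = Mul(Add(Mul(-47, Add(5, -47)), Rational(443, 260988)), Pow(Add(Mul(Mul(-70, 35), 46), Mul(6, Pow(Add(13, -567), 2))), -1)) = Mul(Add(Mul(-47, -42), Rational(443, 260988)), Pow(Add(Mul(-2450, 46), Mul(6, Pow(-554, 2))), -1)) = Mul(Add(1974, Rational(443, 260988)), Pow(Add(-112700, Mul(6, 306916)), -1)) = Mul(Rational(515190755, 260988), Pow(Add(-112700, 1841496), -1)) = Mul(Rational(515190755, 260988), Pow(1728796, -1)) = Mul(Rational(515190755, 260988), Rational(1, 1728796)) = Rational(515190755, 451195010448)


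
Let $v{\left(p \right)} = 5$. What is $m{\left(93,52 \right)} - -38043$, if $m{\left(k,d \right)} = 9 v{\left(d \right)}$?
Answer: $38088$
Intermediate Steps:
$m{\left(k,d \right)} = 45$ ($m{\left(k,d \right)} = 9 \cdot 5 = 45$)
$m{\left(93,52 \right)} - -38043 = 45 - -38043 = 45 + 38043 = 38088$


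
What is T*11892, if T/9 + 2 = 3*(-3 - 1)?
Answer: -1498392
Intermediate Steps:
T = -126 (T = -18 + 9*(3*(-3 - 1)) = -18 + 9*(3*(-4)) = -18 + 9*(-12) = -18 - 108 = -126)
T*11892 = -126*11892 = -1498392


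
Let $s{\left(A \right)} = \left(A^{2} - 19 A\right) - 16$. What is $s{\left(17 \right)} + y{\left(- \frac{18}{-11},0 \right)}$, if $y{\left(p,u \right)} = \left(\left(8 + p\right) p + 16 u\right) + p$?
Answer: $- \frac{3944}{121} \approx -32.595$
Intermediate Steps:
$y{\left(p,u \right)} = p + 16 u + p \left(8 + p\right)$ ($y{\left(p,u \right)} = \left(p \left(8 + p\right) + 16 u\right) + p = \left(16 u + p \left(8 + p\right)\right) + p = p + 16 u + p \left(8 + p\right)$)
$s{\left(A \right)} = -16 + A^{2} - 19 A$
$s{\left(17 \right)} + y{\left(- \frac{18}{-11},0 \right)} = \left(-16 + 17^{2} - 323\right) + \left(\left(- \frac{18}{-11}\right)^{2} + 9 \left(- \frac{18}{-11}\right) + 16 \cdot 0\right) = \left(-16 + 289 - 323\right) + \left(\left(\left(-18\right) \left(- \frac{1}{11}\right)\right)^{2} + 9 \left(\left(-18\right) \left(- \frac{1}{11}\right)\right) + 0\right) = -50 + \left(\left(\frac{18}{11}\right)^{2} + 9 \cdot \frac{18}{11} + 0\right) = -50 + \left(\frac{324}{121} + \frac{162}{11} + 0\right) = -50 + \frac{2106}{121} = - \frac{3944}{121}$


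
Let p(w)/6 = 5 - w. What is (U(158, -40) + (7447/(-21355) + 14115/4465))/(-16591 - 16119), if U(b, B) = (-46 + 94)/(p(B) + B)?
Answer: -662570467/7173472192475 ≈ -9.2364e-5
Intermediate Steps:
p(w) = 30 - 6*w (p(w) = 6*(5 - w) = 30 - 6*w)
U(b, B) = 48/(30 - 5*B) (U(b, B) = (-46 + 94)/((30 - 6*B) + B) = 48/(30 - 5*B))
(U(158, -40) + (7447/(-21355) + 14115/4465))/(-16591 - 16119) = (-48/(-30 + 5*(-40)) + (7447/(-21355) + 14115/4465))/(-16591 - 16119) = (-48/(-30 - 200) + (7447*(-1/21355) + 14115*(1/4465)))/(-32710) = (-48/(-230) + (-7447/21355 + 2823/893))*(-1/32710) = (-48*(-1/230) + 53634994/19070015)*(-1/32710) = (24/115 + 53634994/19070015)*(-1/32710) = (1325140934/438610345)*(-1/32710) = -662570467/7173472192475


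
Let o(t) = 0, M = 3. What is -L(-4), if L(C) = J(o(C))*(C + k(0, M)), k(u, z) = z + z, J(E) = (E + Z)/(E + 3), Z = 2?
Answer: -4/3 ≈ -1.3333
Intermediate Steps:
J(E) = (2 + E)/(3 + E) (J(E) = (E + 2)/(E + 3) = (2 + E)/(3 + E))
k(u, z) = 2*z
L(C) = 4 + 2*C/3 (L(C) = ((2 + 0)/(3 + 0))*(C + 2*3) = (2/3)*(C + 6) = ((⅓)*2)*(6 + C) = 2*(6 + C)/3 = 4 + 2*C/3)
-L(-4) = -(4 + (⅔)*(-4)) = -(4 - 8/3) = -1*4/3 = -4/3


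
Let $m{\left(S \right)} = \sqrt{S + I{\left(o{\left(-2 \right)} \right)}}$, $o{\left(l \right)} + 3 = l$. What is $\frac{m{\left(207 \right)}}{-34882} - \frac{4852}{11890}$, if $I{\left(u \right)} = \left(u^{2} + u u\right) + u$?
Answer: $- \frac{2426}{5945} - \frac{3 \sqrt{7}}{17441} \approx -0.40853$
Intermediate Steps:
$o{\left(l \right)} = -3 + l$
$I{\left(u \right)} = u + 2 u^{2}$ ($I{\left(u \right)} = \left(u^{2} + u^{2}\right) + u = 2 u^{2} + u = u + 2 u^{2}$)
$m{\left(S \right)} = \sqrt{45 + S}$ ($m{\left(S \right)} = \sqrt{S + \left(-3 - 2\right) \left(1 + 2 \left(-3 - 2\right)\right)} = \sqrt{S - 5 \left(1 + 2 \left(-5\right)\right)} = \sqrt{S - 5 \left(1 - 10\right)} = \sqrt{S - -45} = \sqrt{S + 45} = \sqrt{45 + S}$)
$\frac{m{\left(207 \right)}}{-34882} - \frac{4852}{11890} = \frac{\sqrt{45 + 207}}{-34882} - \frac{4852}{11890} = \sqrt{252} \left(- \frac{1}{34882}\right) - \frac{2426}{5945} = 6 \sqrt{7} \left(- \frac{1}{34882}\right) - \frac{2426}{5945} = - \frac{3 \sqrt{7}}{17441} - \frac{2426}{5945} = - \frac{2426}{5945} - \frac{3 \sqrt{7}}{17441}$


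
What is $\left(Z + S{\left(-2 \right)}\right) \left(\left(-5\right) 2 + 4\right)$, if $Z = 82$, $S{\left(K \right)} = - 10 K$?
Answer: $-612$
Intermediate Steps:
$\left(Z + S{\left(-2 \right)}\right) \left(\left(-5\right) 2 + 4\right) = \left(82 - -20\right) \left(\left(-5\right) 2 + 4\right) = \left(82 + 20\right) \left(-10 + 4\right) = 102 \left(-6\right) = -612$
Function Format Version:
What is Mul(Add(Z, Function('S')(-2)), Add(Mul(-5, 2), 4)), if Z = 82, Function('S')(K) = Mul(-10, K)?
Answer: -612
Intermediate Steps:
Mul(Add(Z, Function('S')(-2)), Add(Mul(-5, 2), 4)) = Mul(Add(82, Mul(-10, -2)), Add(Mul(-5, 2), 4)) = Mul(Add(82, 20), Add(-10, 4)) = Mul(102, -6) = -612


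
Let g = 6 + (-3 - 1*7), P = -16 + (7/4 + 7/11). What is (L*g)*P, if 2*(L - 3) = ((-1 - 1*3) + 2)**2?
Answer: 2995/11 ≈ 272.27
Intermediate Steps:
L = 5 (L = 3 + ((-1 - 1*3) + 2)**2/2 = 3 + ((-1 - 3) + 2)**2/2 = 3 + (-4 + 2)**2/2 = 3 + (1/2)*(-2)**2 = 3 + (1/2)*4 = 3 + 2 = 5)
P = -599/44 (P = -16 + (7*(1/4) + 7*(1/11)) = -16 + (7/4 + 7/11) = -16 + 105/44 = -599/44 ≈ -13.614)
g = -4 (g = 6 + (-3 - 7) = 6 - 10 = -4)
(L*g)*P = (5*(-4))*(-599/44) = -20*(-599/44) = 2995/11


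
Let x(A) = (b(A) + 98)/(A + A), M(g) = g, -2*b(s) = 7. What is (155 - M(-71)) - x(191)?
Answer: 172475/764 ≈ 225.75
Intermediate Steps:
b(s) = -7/2 (b(s) = -½*7 = -7/2)
x(A) = 189/(4*A) (x(A) = (-7/2 + 98)/(A + A) = 189/(2*((2*A))) = 189*(1/(2*A))/2 = 189/(4*A))
(155 - M(-71)) - x(191) = (155 - 1*(-71)) - 189/(4*191) = (155 + 71) - 189/(4*191) = 226 - 1*189/764 = 226 - 189/764 = 172475/764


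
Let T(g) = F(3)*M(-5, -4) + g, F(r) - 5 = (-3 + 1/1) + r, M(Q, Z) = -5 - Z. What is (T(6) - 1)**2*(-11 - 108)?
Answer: -119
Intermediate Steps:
F(r) = 3 + r (F(r) = 5 + ((-3 + 1/1) + r) = 5 + ((-3 + 1) + r) = 5 + (-2 + r) = 3 + r)
T(g) = -6 + g (T(g) = (3 + 3)*(-5 - 1*(-4)) + g = 6*(-5 + 4) + g = 6*(-1) + g = -6 + g)
(T(6) - 1)**2*(-11 - 108) = ((-6 + 6) - 1)**2*(-11 - 108) = (0 - 1)**2*(-119) = (-1)**2*(-119) = 1*(-119) = -119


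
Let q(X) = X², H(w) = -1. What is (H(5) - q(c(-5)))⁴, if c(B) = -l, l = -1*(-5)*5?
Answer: 153566799376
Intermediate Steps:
l = 25 (l = 5*5 = 25)
c(B) = -25 (c(B) = -1*25 = -25)
(H(5) - q(c(-5)))⁴ = (-1 - 1*(-25)²)⁴ = (-1 - 1*625)⁴ = (-1 - 625)⁴ = (-626)⁴ = 153566799376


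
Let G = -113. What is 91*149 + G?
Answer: 13446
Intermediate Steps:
91*149 + G = 91*149 - 113 = 13559 - 113 = 13446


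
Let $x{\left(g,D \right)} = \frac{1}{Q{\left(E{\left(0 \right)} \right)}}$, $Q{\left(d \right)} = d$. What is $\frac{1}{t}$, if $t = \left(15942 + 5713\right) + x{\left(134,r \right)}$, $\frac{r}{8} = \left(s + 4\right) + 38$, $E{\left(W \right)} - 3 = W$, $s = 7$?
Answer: $\frac{3}{64966} \approx 4.6178 \cdot 10^{-5}$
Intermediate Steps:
$E{\left(W \right)} = 3 + W$
$r = 392$ ($r = 8 \left(\left(7 + 4\right) + 38\right) = 8 \left(11 + 38\right) = 8 \cdot 49 = 392$)
$x{\left(g,D \right)} = \frac{1}{3}$ ($x{\left(g,D \right)} = \frac{1}{3 + 0} = \frac{1}{3}$)
$t = \frac{64966}{3}$ ($t = \left(15942 + 5713\right) + \frac{1}{3} = 21655 + \frac{1}{3} = \frac{64966}{3} \approx 21655.0$)
$\frac{1}{t} = \frac{1}{\frac{64966}{3}} = \frac{3}{64966}$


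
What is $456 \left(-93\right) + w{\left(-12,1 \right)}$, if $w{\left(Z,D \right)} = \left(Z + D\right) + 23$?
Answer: $-42396$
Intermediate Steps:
$w{\left(Z,D \right)} = 23 + D + Z$ ($w{\left(Z,D \right)} = \left(D + Z\right) + 23 = 23 + D + Z$)
$456 \left(-93\right) + w{\left(-12,1 \right)} = 456 \left(-93\right) + \left(23 + 1 - 12\right) = -42408 + 12 = -42396$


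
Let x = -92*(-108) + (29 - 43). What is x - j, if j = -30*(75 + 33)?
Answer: 13162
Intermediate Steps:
x = 9922 (x = 9936 - 14 = 9922)
j = -3240 (j = -30*108 = -3240)
x - j = 9922 - 1*(-3240) = 9922 + 3240 = 13162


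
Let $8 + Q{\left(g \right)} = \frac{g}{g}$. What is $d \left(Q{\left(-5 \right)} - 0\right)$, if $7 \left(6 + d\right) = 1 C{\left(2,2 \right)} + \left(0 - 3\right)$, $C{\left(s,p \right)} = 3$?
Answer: $42$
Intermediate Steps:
$Q{\left(g \right)} = -7$ ($Q{\left(g \right)} = -8 + \frac{g}{g} = -8 + 1 = -7$)
$d = -6$ ($d = -6 + \frac{1 \cdot 3 + \left(0 - 3\right)}{7} = -6 + \frac{3 + \left(0 - 3\right)}{7} = -6 + \frac{3 - 3}{7} = -6 + \frac{1}{7} \cdot 0 = -6 + 0 = -6$)
$d \left(Q{\left(-5 \right)} - 0\right) = - 6 \left(-7 - 0\right) = - 6 \left(-7 + 0\right) = \left(-6\right) \left(-7\right) = 42$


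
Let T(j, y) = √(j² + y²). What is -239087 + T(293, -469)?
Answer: -239087 + √305810 ≈ -2.3853e+5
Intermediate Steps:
-239087 + T(293, -469) = -239087 + √(293² + (-469)²) = -239087 + √(85849 + 219961) = -239087 + √305810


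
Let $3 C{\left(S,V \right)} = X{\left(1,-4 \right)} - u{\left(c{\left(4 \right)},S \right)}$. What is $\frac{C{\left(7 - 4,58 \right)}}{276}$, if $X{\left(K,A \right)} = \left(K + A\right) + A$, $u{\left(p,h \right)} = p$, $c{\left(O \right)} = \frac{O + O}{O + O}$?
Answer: $- \frac{2}{207} \approx -0.0096618$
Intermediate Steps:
$c{\left(O \right)} = 1$ ($c{\left(O \right)} = \frac{2 O}{2 O} = 2 O \frac{1}{2 O} = 1$)
$X{\left(K,A \right)} = K + 2 A$ ($X{\left(K,A \right)} = \left(A + K\right) + A = K + 2 A$)
$C{\left(S,V \right)} = - \frac{8}{3}$ ($C{\left(S,V \right)} = \frac{\left(1 + 2 \left(-4\right)\right) - 1}{3} = \frac{\left(1 - 8\right) - 1}{3} = \frac{-7 - 1}{3} = \frac{1}{3} \left(-8\right) = - \frac{8}{3}$)
$\frac{C{\left(7 - 4,58 \right)}}{276} = - \frac{8}{3 \cdot 276} = \left(- \frac{8}{3}\right) \frac{1}{276} = - \frac{2}{207}$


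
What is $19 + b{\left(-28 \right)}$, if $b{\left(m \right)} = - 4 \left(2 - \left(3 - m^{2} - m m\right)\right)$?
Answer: $-6249$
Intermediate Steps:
$b{\left(m \right)} = 4 - 8 m^{2}$ ($b{\left(m \right)} = - 4 \left(2 + \left(\left(m^{2} + m^{2}\right) - 3\right)\right) = - 4 \left(2 + \left(2 m^{2} - 3\right)\right) = - 4 \left(2 + \left(-3 + 2 m^{2}\right)\right) = - 4 \left(-1 + 2 m^{2}\right) = 4 - 8 m^{2}$)
$19 + b{\left(-28 \right)} = 19 + \left(4 - 8 \left(-28\right)^{2}\right) = 19 + \left(4 - 6272\right) = 19 - 6268 = -6249$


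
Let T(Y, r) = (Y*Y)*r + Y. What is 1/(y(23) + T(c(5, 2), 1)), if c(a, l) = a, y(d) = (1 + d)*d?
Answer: 1/582 ≈ 0.0017182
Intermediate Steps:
y(d) = d*(1 + d)
T(Y, r) = Y + r*Y**2 (T(Y, r) = Y**2*r + Y = r*Y**2 + Y = Y + r*Y**2)
1/(y(23) + T(c(5, 2), 1)) = 1/(23*(1 + 23) + 5*(1 + 5*1)) = 1/(23*24 + 5*(1 + 5)) = 1/(552 + 5*6) = 1/(552 + 30) = 1/582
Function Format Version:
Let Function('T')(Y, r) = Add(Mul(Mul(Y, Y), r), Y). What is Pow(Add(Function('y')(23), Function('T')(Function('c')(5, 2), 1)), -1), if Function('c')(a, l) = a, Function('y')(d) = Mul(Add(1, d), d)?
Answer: Rational(1, 582) ≈ 0.0017182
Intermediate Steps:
Function('y')(d) = Mul(d, Add(1, d))
Function('T')(Y, r) = Add(Y, Mul(r, Pow(Y, 2))) (Function('T')(Y, r) = Add(Mul(Pow(Y, 2), r), Y) = Add(Mul(r, Pow(Y, 2)), Y) = Add(Y, Mul(r, Pow(Y, 2))))
Pow(Add(Function('y')(23), Function('T')(Function('c')(5, 2), 1)), -1) = Pow(Add(Mul(23, Add(1, 23)), Mul(5, Add(1, Mul(5, 1)))), -1) = Pow(Add(Mul(23, 24), Mul(5, Add(1, 5))), -1) = Pow(Add(552, Mul(5, 6)), -1) = Pow(Add(552, 30), -1) = Pow(582, -1) = Rational(1, 582)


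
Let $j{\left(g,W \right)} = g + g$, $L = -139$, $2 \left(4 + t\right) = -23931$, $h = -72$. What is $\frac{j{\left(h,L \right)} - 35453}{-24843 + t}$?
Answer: $\frac{71194}{73625} \approx 0.96698$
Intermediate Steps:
$t = - \frac{23939}{2}$ ($t = -4 + \frac{1}{2} \left(-23931\right) = -4 - \frac{23931}{2} = - \frac{23939}{2} \approx -11970.0$)
$j{\left(g,W \right)} = 2 g$
$\frac{j{\left(h,L \right)} - 35453}{-24843 + t} = \frac{2 \left(-72\right) - 35453}{-24843 - \frac{23939}{2}} = \frac{-144 - 35453}{- \frac{73625}{2}} = \left(-35597\right) \left(- \frac{2}{73625}\right) = \frac{71194}{73625}$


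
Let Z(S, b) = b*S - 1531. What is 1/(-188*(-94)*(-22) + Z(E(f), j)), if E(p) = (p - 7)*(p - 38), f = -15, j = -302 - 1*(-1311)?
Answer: 1/786179 ≈ 1.2720e-6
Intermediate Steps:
j = 1009 (j = -302 + 1311 = 1009)
E(p) = (-38 + p)*(-7 + p) (E(p) = (-7 + p)*(-38 + p) = (-38 + p)*(-7 + p))
Z(S, b) = -1531 + S*b (Z(S, b) = S*b - 1531 = -1531 + S*b)
1/(-188*(-94)*(-22) + Z(E(f), j)) = 1/(-188*(-94)*(-22) + (-1531 + (266 + (-15)**2 - 45*(-15))*1009)) = 1/(17672*(-22) + (-1531 + (266 + 225 + 675)*1009)) = 1/(-388784 + (-1531 + 1166*1009)) = 1/(-388784 + (-1531 + 1176494)) = 1/(-388784 + 1174963) = 1/786179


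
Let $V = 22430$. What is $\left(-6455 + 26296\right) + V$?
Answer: $42271$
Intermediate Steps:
$\left(-6455 + 26296\right) + V = \left(-6455 + 26296\right) + 22430 = 19841 + 22430 = 42271$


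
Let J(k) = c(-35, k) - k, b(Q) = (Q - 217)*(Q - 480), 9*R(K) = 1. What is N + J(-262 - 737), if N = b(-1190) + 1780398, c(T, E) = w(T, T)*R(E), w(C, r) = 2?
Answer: 37179785/9 ≈ 4.1311e+6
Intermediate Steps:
R(K) = 1/9 (R(K) = (1/9)*1 = 1/9)
b(Q) = (-480 + Q)*(-217 + Q) (b(Q) = (-217 + Q)*(-480 + Q) = (-480 + Q)*(-217 + Q))
c(T, E) = 2/9 (c(T, E) = 2*(1/9) = 2/9)
J(k) = 2/9 - k
N = 4130088 (N = (104160 + (-1190)**2 - 697*(-1190)) + 1780398 = (104160 + 1416100 + 829430) + 1780398 = 2349690 + 1780398 = 4130088)
N + J(-262 - 737) = 4130088 + (2/9 - (-262 - 737)) = 4130088 + (2/9 - 1*(-999)) = 4130088 + (2/9 + 999) = 4130088 + 8993/9 = 37179785/9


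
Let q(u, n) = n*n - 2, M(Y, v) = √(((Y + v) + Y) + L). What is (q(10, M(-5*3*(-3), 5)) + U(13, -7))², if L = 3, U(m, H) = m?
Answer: 11881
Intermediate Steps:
M(Y, v) = √(3 + v + 2*Y) (M(Y, v) = √(((Y + v) + Y) + 3) = √((v + 2*Y) + 3) = √(3 + v + 2*Y))
q(u, n) = -2 + n² (q(u, n) = n² - 2 = -2 + n²)
(q(10, M(-5*3*(-3), 5)) + U(13, -7))² = ((-2 + (√(3 + 5 + 2*(-5*3*(-3))))²) + 13)² = ((-2 + (√(3 + 5 + 2*(-15*(-3))))²) + 13)² = ((-2 + (√(3 + 5 + 2*45))²) + 13)² = ((-2 + (√(3 + 5 + 90))²) + 13)² = ((-2 + (√98)²) + 13)² = ((-2 + (7*√2)²) + 13)² = ((-2 + 98) + 13)² = (96 + 13)² = 109² = 11881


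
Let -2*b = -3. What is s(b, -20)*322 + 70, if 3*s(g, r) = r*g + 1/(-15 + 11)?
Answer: -19061/6 ≈ -3176.8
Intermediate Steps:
b = 3/2 (b = -1/2*(-3) = 3/2 ≈ 1.5000)
s(g, r) = -1/12 + g*r/3 (s(g, r) = (r*g + 1/(-15 + 11))/3 = (g*r + 1/(-4))/3 = (g*r - 1/4)/3 = (-1/4 + g*r)/3 = -1/12 + g*r/3)
s(b, -20)*322 + 70 = (-1/12 + (1/3)*(3/2)*(-20))*322 + 70 = (-1/12 - 10)*322 + 70 = -121/12*322 + 70 = -19481/6 + 70 = -19061/6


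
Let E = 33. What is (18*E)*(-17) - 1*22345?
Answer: -32443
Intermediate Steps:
(18*E)*(-17) - 1*22345 = (18*33)*(-17) - 1*22345 = 594*(-17) - 22345 = -10098 - 22345 = -32443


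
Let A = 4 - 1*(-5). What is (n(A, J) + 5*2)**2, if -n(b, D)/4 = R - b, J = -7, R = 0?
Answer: 2116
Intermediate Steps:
A = 9 (A = 4 + 5 = 9)
n(b, D) = 4*b (n(b, D) = -4*(0 - b) = -(-4)*b = 4*b)
(n(A, J) + 5*2)**2 = (4*9 + 5*2)**2 = (36 + 10)**2 = 46**2 = 2116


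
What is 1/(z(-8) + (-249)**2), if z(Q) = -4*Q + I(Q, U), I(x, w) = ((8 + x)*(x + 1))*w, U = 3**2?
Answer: 1/62033 ≈ 1.6120e-5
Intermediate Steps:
U = 9
I(x, w) = w*(1 + x)*(8 + x) (I(x, w) = ((8 + x)*(1 + x))*w = ((1 + x)*(8 + x))*w = w*(1 + x)*(8 + x))
z(Q) = 72 + 9*Q**2 + 77*Q (z(Q) = -4*Q + 9*(8 + Q**2 + 9*Q) = -4*Q + (72 + 9*Q**2 + 81*Q) = 72 + 9*Q**2 + 77*Q)
1/(z(-8) + (-249)**2) = 1/((72 + 9*(-8)**2 + 77*(-8)) + (-249)**2) = 1/((72 + 9*64 - 616) + 62001) = 1/((72 + 576 - 616) + 62001) = 1/(32 + 62001) = 1/62033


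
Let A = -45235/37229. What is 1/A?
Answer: -37229/45235 ≈ -0.82301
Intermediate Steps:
A = -45235/37229 (A = -45235*1/37229 = -45235/37229 ≈ -1.2150)
1/A = 1/(-45235/37229) = -37229/45235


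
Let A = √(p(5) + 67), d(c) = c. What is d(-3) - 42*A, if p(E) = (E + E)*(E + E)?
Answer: -3 - 42*√167 ≈ -545.76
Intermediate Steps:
p(E) = 4*E² (p(E) = (2*E)*(2*E) = 4*E²)
A = √167 (A = √(4*5² + 67) = √(4*25 + 67) = √(100 + 67) = √167 ≈ 12.923)
d(-3) - 42*A = -3 - 42*√167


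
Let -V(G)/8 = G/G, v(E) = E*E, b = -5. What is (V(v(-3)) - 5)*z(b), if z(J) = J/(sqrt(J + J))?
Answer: -13*I*sqrt(10)/2 ≈ -20.555*I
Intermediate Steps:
v(E) = E**2
V(G) = -8 (V(G) = -8*G/G = -8*1 = -8)
z(J) = sqrt(2)*sqrt(J)/2 (z(J) = J/(sqrt(2*J)) = J/((sqrt(2)*sqrt(J))) = J*(sqrt(2)/(2*sqrt(J))) = sqrt(2)*sqrt(J)/2)
(V(v(-3)) - 5)*z(b) = (-8 - 5)*(sqrt(2)*sqrt(-5)/2) = -13*sqrt(2)*I*sqrt(5)/2 = -13*I*sqrt(10)/2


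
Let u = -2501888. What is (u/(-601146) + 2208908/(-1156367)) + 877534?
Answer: 305007642834350558/347572698291 ≈ 8.7754e+5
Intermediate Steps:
(u/(-601146) + 2208908/(-1156367)) + 877534 = (-2501888/(-601146) + 2208908/(-1156367)) + 877534 = (-2501888*(-1/601146) + 2208908*(-1/1156367)) + 877534 = (1250944/300573 - 2208908/1156367) + 877534 = 782612256164/347572698291 + 877534 = 305007642834350558/347572698291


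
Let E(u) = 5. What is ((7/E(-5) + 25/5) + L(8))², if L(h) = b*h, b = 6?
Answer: 73984/25 ≈ 2959.4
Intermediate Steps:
L(h) = 6*h
((7/E(-5) + 25/5) + L(8))² = ((7/5 + 25/5) + 6*8)² = ((7*(⅕) + 25*(⅕)) + 48)² = ((7/5 + 5) + 48)² = (32/5 + 48)² = (272/5)² = 73984/25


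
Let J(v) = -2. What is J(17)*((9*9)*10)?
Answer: -1620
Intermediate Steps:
J(17)*((9*9)*10) = -2*9*9*10 = -162*10 = -2*810 = -1620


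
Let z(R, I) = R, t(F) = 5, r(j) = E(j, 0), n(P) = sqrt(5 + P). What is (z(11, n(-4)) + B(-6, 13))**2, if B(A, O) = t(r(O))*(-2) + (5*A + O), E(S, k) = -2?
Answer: 256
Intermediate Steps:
r(j) = -2
B(A, O) = -10 + O + 5*A (B(A, O) = 5*(-2) + (5*A + O) = -10 + (O + 5*A) = -10 + O + 5*A)
(z(11, n(-4)) + B(-6, 13))**2 = (11 + (-10 + 13 + 5*(-6)))**2 = (11 + (-10 + 13 - 30))**2 = (11 - 27)**2 = (-16)**2 = 256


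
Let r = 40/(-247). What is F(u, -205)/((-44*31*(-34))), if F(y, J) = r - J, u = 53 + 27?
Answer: 50595/11454872 ≈ 0.0044169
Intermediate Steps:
r = -40/247 (r = 40*(-1/247) = -40/247 ≈ -0.16194)
u = 80
F(y, J) = -40/247 - J
F(u, -205)/((-44*31*(-34))) = (-40/247 - 1*(-205))/((-44*31*(-34))) = (-40/247 + 205)/((-1364*(-34))) = (50595/247)/46376 = (50595/247)*(1/46376) = 50595/11454872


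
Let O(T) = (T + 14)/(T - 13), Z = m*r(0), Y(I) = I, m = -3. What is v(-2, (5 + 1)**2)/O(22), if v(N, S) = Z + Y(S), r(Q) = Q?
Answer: 9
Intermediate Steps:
Z = 0 (Z = -3*0 = 0)
O(T) = (14 + T)/(-13 + T)
v(N, S) = S (v(N, S) = 0 + S = S)
v(-2, (5 + 1)**2)/O(22) = (5 + 1)**2/(((14 + 22)/(-13 + 22))) = 6**2/((36/9)) = 36/(((1/9)*36)) = 36/4 = 36*(1/4) = 9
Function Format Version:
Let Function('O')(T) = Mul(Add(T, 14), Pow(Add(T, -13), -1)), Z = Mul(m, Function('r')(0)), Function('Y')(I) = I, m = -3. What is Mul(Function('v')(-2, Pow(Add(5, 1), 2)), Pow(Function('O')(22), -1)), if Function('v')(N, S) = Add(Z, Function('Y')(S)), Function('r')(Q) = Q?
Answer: 9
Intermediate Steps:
Z = 0 (Z = Mul(-3, 0) = 0)
Function('O')(T) = Mul(Pow(Add(-13, T), -1), Add(14, T)) (Function('O')(T) = Mul(Add(14, T), Pow(Add(-13, T), -1)) = Mul(Pow(Add(-13, T), -1), Add(14, T)))
Function('v')(N, S) = S (Function('v')(N, S) = Add(0, S) = S)
Mul(Function('v')(-2, Pow(Add(5, 1), 2)), Pow(Function('O')(22), -1)) = Mul(Pow(Add(5, 1), 2), Pow(Mul(Pow(Add(-13, 22), -1), Add(14, 22)), -1)) = Mul(Pow(6, 2), Pow(Mul(Pow(9, -1), 36), -1)) = Mul(36, Pow(Mul(Rational(1, 9), 36), -1)) = Mul(36, Pow(4, -1)) = Mul(36, Rational(1, 4)) = 9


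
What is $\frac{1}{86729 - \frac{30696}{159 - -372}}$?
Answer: $\frac{177}{15340801} \approx 1.1538 \cdot 10^{-5}$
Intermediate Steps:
$\frac{1}{86729 - \frac{30696}{159 - -372}} = \frac{1}{86729 - \frac{30696}{159 + 372}} = \frac{1}{86729 - \frac{30696}{531}} = \frac{1}{86729 - \frac{10232}{177}} = \frac{1}{\frac{15340801}{177}} = \frac{177}{15340801}$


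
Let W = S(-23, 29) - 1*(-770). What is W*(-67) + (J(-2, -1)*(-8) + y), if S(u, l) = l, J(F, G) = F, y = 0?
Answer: -53517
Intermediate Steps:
W = 799 (W = 29 - 1*(-770) = 29 + 770 = 799)
W*(-67) + (J(-2, -1)*(-8) + y) = 799*(-67) + (-2*(-8) + 0) = -53533 + (16 + 0) = -53533 + 16 = -53517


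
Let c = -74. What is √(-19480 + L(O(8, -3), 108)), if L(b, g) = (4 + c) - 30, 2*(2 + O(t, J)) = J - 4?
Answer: 2*I*√4895 ≈ 139.93*I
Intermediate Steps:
O(t, J) = -4 + J/2 (O(t, J) = -2 + (J - 4)/2 = -2 + (-4 + J)/2 = -2 + (-2 + J/2) = -4 + J/2)
L(b, g) = -100 (L(b, g) = (4 - 74) - 30 = -70 - 30 = -100)
√(-19480 + L(O(8, -3), 108)) = √(-19480 - 100) = √(-19580) = 2*I*√4895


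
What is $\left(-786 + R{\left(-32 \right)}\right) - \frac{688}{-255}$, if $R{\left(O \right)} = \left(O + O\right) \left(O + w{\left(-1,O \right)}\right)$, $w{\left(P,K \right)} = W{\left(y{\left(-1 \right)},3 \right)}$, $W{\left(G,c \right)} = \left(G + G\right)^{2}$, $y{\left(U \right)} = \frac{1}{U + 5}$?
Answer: $\frac{318418}{255} \approx 1248.7$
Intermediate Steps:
$y{\left(U \right)} = \frac{1}{5 + U}$
$W{\left(G,c \right)} = 4 G^{2}$ ($W{\left(G,c \right)} = \left(2 G\right)^{2} = 4 G^{2}$)
$w{\left(P,K \right)} = \frac{1}{4}$ ($w{\left(P,K \right)} = 4 \left(\frac{1}{5 - 1}\right)^{2} = 4 \left(\frac{1}{4}\right)^{2} = \frac{4}{16} = 4 \cdot \frac{1}{16} = \frac{1}{4}$)
$R{\left(O \right)} = 2 O \left(\frac{1}{4} + O\right)$ ($R{\left(O \right)} = \left(O + O\right) \left(O + \frac{1}{4}\right) = 2 O \left(\frac{1}{4} + O\right)$)
$\left(-786 + R{\left(-32 \right)}\right) - \frac{688}{-255} = \left(-786 + \frac{1}{2} \left(-32\right) \left(1 + 4 \left(-32\right)\right)\right) - \frac{688}{-255} = \left(-786 + \frac{1}{2} \left(-32\right) \left(1 - 128\right)\right) - - \frac{688}{255} = \left(-786 + \frac{1}{2} \left(-32\right) \left(-127\right)\right) + \frac{688}{255} = \left(-786 + 2032\right) + \frac{688}{255} = 1246 + \frac{688}{255} = \frac{318418}{255}$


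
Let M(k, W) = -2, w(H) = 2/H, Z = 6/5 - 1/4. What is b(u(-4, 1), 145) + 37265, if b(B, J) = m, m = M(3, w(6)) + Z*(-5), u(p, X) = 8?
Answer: 149033/4 ≈ 37258.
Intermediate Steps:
Z = 19/20 (Z = 6*(⅕) - 1*¼ = 6/5 - ¼ = 19/20 ≈ 0.95000)
m = -27/4 (m = -2 + (19/20)*(-5) = -2 - 19/4 = -27/4 ≈ -6.7500)
b(B, J) = -27/4
b(u(-4, 1), 145) + 37265 = -27/4 + 37265 = 149033/4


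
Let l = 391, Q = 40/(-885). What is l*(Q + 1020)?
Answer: 70588012/177 ≈ 3.9880e+5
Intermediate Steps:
Q = -8/177 (Q = 40*(-1/885) = -8/177 ≈ -0.045198)
l*(Q + 1020) = 391*(-8/177 + 1020) = 391*(180532/177) = 70588012/177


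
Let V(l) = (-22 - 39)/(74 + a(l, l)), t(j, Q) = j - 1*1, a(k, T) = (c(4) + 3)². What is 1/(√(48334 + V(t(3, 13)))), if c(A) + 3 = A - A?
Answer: √264672470/3576655 ≈ 0.0045486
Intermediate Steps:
c(A) = -3 (c(A) = -3 + (A - A) = -3 + 0 = -3)
a(k, T) = 0 (a(k, T) = (-3 + 3)² = 0² = 0)
t(j, Q) = -1 + j (t(j, Q) = j - 1 = -1 + j)
V(l) = -61/74 (V(l) = (-22 - 39)/(74 + 0) = -61/74)
1/(√(48334 + V(t(3, 13)))) = 1/(√(48334 - 61/74)) = 1/(√(3576655/74)) = 1/(√264672470/74) = √264672470/3576655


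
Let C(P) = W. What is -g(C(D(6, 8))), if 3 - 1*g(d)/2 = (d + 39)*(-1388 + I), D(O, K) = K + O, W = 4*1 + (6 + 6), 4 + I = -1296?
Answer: -295686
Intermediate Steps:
I = -1300 (I = -4 - 1296 = -1300)
W = 16 (W = 4 + 12 = 16)
C(P) = 16
g(d) = 209670 + 5376*d (g(d) = 6 - 2*(d + 39)*(-1388 - 1300) = 6 - 2*(39 + d)*(-2688) = 6 - 2*(-104832 - 2688*d) = 6 + (209664 + 5376*d) = 209670 + 5376*d)
-g(C(D(6, 8))) = -(209670 + 5376*16) = -(209670 + 86016) = -1*295686 = -295686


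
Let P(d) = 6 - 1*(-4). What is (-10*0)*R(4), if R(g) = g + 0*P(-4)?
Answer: 0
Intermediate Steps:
P(d) = 10 (P(d) = 6 + 4 = 10)
R(g) = g (R(g) = g + 0*10 = g + 0 = g)
(-10*0)*R(4) = -10*0*4 = 0*4 = 0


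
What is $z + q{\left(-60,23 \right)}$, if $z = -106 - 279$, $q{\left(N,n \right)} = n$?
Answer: $-362$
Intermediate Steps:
$z = -385$ ($z = -106 - 279 = -385$)
$z + q{\left(-60,23 \right)} = -385 + 23 = -362$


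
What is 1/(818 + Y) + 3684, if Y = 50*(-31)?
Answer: 2696687/732 ≈ 3684.0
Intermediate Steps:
Y = -1550
1/(818 + Y) + 3684 = 1/(818 - 1550) + 3684 = 1/(-732) + 3684 = -1/732 + 3684 = 2696687/732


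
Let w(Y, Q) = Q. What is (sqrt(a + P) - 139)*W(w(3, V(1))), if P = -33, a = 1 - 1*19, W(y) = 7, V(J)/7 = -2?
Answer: -973 + 7*I*sqrt(51) ≈ -973.0 + 49.99*I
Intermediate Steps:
V(J) = -14 (V(J) = 7*(-2) = -14)
a = -18 (a = 1 - 19 = -18)
(sqrt(a + P) - 139)*W(w(3, V(1))) = (sqrt(-18 - 33) - 139)*7 = (sqrt(-51) - 139)*7 = (I*sqrt(51) - 139)*7 = (-139 + I*sqrt(51))*7 = -973 + 7*I*sqrt(51)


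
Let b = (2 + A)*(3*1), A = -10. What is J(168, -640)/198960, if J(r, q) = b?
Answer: -1/8290 ≈ -0.00012063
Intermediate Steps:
b = -24 (b = (2 - 10)*(3*1) = -8*3 = -24)
J(r, q) = -24
J(168, -640)/198960 = -24/198960 = -24*1/198960 = -1/8290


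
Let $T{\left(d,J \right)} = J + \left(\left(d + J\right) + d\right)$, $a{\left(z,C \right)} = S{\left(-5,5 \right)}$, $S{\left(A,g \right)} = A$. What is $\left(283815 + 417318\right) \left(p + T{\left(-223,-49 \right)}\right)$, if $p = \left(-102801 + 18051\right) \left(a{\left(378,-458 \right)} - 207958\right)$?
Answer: $12357373564778898$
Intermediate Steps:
$a{\left(z,C \right)} = -5$
$p = 17624864250$ ($p = \left(-102801 + 18051\right) \left(-5 - 207958\right) = \left(-84750\right) \left(-207963\right) = 17624864250$)
$T{\left(d,J \right)} = 2 J + 2 d$ ($T{\left(d,J \right)} = J + \left(\left(J + d\right) + d\right) = J + \left(J + 2 d\right) = 2 J + 2 d$)
$\left(283815 + 417318\right) \left(p + T{\left(-223,-49 \right)}\right) = \left(283815 + 417318\right) \left(17624864250 + \left(2 \left(-49\right) + 2 \left(-223\right)\right)\right) = 701133 \left(17624864250 - 544\right) = 701133 \cdot 17624863706 = 12357373564778898$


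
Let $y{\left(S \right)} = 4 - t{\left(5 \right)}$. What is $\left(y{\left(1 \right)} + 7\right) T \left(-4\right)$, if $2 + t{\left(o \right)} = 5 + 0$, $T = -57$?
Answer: $1824$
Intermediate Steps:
$t{\left(o \right)} = 3$ ($t{\left(o \right)} = -2 + \left(5 + 0\right) = -2 + 5 = 3$)
$y{\left(S \right)} = 1$ ($y{\left(S \right)} = 4 - 3 = 1$)
$\left(y{\left(1 \right)} + 7\right) T \left(-4\right) = \left(1 + 7\right) \left(-57\right) \left(-4\right) = 8 \left(-57\right) \left(-4\right) = \left(-456\right) \left(-4\right) = 1824$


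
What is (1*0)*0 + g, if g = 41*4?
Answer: 164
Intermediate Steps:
g = 164
(1*0)*0 + g = (1*0)*0 + 164 = 0*0 + 164 = 0 + 164 = 164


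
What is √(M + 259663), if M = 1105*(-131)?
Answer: 2*√28727 ≈ 338.98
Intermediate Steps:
M = -144755
√(M + 259663) = √(-144755 + 259663) = √114908 = 2*√28727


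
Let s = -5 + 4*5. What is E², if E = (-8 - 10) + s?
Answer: 9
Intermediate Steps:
s = 15 (s = -5 + 20 = 15)
E = -3 (E = (-8 - 10) + 15 = -18 + 15 = -3)
E² = (-3)² = 9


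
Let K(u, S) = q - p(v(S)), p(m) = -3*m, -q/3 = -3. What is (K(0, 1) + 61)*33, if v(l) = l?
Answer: 2409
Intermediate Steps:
q = 9 (q = -3*(-3) = 9)
K(u, S) = 9 + 3*S (K(u, S) = 9 - (-3)*S = 9 + 3*S)
(K(0, 1) + 61)*33 = ((9 + 3*1) + 61)*33 = ((9 + 3) + 61)*33 = (12 + 61)*33 = 73*33 = 2409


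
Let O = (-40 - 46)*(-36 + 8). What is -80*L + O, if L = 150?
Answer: -9592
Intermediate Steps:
O = 2408 (O = -86*(-28) = 2408)
-80*L + O = -80*150 + 2408 = -12000 + 2408 = -9592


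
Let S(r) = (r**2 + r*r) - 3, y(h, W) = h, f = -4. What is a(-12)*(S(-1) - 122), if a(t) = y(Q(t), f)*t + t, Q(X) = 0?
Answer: 1476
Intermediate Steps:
S(r) = -3 + 2*r**2 (S(r) = (r**2 + r**2) - 3 = 2*r**2 - 3 = -3 + 2*r**2)
a(t) = t (a(t) = 0*t + t = 0 + t = t)
a(-12)*(S(-1) - 122) = -12*((-3 + 2*(-1)**2) - 122) = -12*((-3 + 2*1) - 122) = -12*((-3 + 2) - 122) = -12*(-1 - 122) = -12*(-123) = 1476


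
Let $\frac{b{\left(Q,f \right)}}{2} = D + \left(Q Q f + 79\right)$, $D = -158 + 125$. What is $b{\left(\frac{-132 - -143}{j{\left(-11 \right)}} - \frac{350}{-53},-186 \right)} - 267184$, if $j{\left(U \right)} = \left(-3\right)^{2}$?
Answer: $- \frac{21985034392}{75843} \approx -2.8988 \cdot 10^{5}$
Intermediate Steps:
$D = -33$
$j{\left(U \right)} = 9$
$b{\left(Q,f \right)} = 92 + 2 f Q^{2}$ ($b{\left(Q,f \right)} = 2 \left(-33 + \left(Q Q f + 79\right)\right) = 2 \left(-33 + \left(Q^{2} f + 79\right)\right) = 2 \left(-33 + \left(f Q^{2} + 79\right)\right) = 2 \left(-33 + \left(79 + f Q^{2}\right)\right) = 2 \left(46 + f Q^{2}\right) = 92 + 2 f Q^{2}$)
$b{\left(\frac{-132 - -143}{j{\left(-11 \right)}} - \frac{350}{-53},-186 \right)} - 267184 = \left(92 + 2 \left(-186\right) \left(\frac{-132 - -143}{9} - \frac{350}{-53}\right)^{2}\right) - 267184 = \left(92 + 2 \left(-186\right) \left(\left(-132 + 143\right) \frac{1}{9} - - \frac{350}{53}\right)^{2}\right) - 267184 = \left(92 + 2 \left(-186\right) \left(11 \cdot \frac{1}{9} + \frac{350}{53}\right)^{2}\right) - 267184 = \left(92 + 2 \left(-186\right) \left(\frac{11}{9} + \frac{350}{53}\right)^{2}\right) - 267184 = \left(92 + 2 \left(-186\right) \left(\frac{3733}{477}\right)^{2}\right) - 267184 = \left(92 + 2 \left(-186\right) \frac{13935289}{227529}\right) - 267184 = \left(92 - \frac{1727975836}{75843}\right) - 267184 = - \frac{1720998280}{75843} - 267184 = - \frac{21985034392}{75843}$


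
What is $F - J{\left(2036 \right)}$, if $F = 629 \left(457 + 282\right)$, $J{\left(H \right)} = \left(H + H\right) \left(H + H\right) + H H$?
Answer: $-20261649$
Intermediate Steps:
$J{\left(H \right)} = 5 H^{2}$ ($J{\left(H \right)} = 2 H 2 H + H^{2} = 4 H^{2} + H^{2} = 5 H^{2}$)
$F = 464831$ ($F = 629 \cdot 739 = 464831$)
$F - J{\left(2036 \right)} = 464831 - 5 \cdot 2036^{2} = 464831 - 5 \cdot 4145296 = 464831 - 20726480 = -20261649$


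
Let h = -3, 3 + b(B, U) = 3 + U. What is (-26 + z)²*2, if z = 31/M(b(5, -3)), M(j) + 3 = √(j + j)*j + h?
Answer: (1535*I + 29172*√6)/(9*(I + 2*√6)) ≈ 1562.7 - 284.16*I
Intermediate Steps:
b(B, U) = U (b(B, U) = -3 + (3 + U) = U)
M(j) = -6 + √2*j^(3/2) (M(j) = -3 + (√(j + j)*j - 3) = -3 + (√(2*j)*j - 3) = -3 + ((√2*√j)*j - 3) = -3 + (√2*j^(3/2) - 3) = -3 + (-3 + √2*j^(3/2)) = -6 + √2*j^(3/2))
z = 31/(-6 - 3*I*√6) (z = 31/(-6 + √2*(-3)^(3/2)) = 31/(-6 + √2*(-3*I*√3)) = 31/(-6 - 3*I*√6) ≈ -2.0667 + 2.5311*I)
(-26 + z)²*2 = (-26 + (-31/15 + 31*I*√6/30))²*2 = (-421/15 + 31*I*√6/30)²*2 = 2*(-421/15 + 31*I*√6/30)²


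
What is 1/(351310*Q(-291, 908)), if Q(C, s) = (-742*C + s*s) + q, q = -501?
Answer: 1/365321999350 ≈ 2.7373e-12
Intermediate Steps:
Q(C, s) = -501 + s**2 - 742*C (Q(C, s) = (-742*C + s*s) - 501 = (-742*C + s**2) - 501 = (s**2 - 742*C) - 501 = -501 + s**2 - 742*C)
1/(351310*Q(-291, 908)) = 1/(351310*(-501 + 908**2 - 742*(-291))) = 1/(351310*(-501 + 824464 + 215922)) = (1/351310)/1039885 = (1/351310)*(1/1039885) = 1/365321999350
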